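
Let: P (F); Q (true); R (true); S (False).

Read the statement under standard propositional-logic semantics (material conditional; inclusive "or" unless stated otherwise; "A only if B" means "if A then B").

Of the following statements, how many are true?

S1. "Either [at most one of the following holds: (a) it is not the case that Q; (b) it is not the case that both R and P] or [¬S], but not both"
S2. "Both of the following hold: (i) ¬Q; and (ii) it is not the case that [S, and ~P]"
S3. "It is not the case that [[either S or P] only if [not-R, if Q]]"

0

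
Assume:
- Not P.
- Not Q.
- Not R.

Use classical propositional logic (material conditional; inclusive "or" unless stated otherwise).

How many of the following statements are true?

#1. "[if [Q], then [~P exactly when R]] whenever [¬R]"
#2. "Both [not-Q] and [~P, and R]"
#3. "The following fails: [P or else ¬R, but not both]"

1

#1: Formalization: ~R -> (Q -> (~P <-> R))

~R = ~F = T
~P = ~F = T
~P <-> R = T <-> F = F
Q -> (~P <-> R) = F -> F = T
~R -> (Q -> (~P <-> R)) = T -> T = T
So #1 is true.

#2: This is ~Q & (~P & R).

~Q = ~F = T
~P = ~F = T
~P & R = T & F = F
~Q & (~P & R) = T & F = F
So #2 is false.

#3: This is ~(P xor ~R).

~R = ~F = T
P xor ~R = F xor T = T
~(P xor ~R) = ~T = F
Thus #3 is false.

Count: 1.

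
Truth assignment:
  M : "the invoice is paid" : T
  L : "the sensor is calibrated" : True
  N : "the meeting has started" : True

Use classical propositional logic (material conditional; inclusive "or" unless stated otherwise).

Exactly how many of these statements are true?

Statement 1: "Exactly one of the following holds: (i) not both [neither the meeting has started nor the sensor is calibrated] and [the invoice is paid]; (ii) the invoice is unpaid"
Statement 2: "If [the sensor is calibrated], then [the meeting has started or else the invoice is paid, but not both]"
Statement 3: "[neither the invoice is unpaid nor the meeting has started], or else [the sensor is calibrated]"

2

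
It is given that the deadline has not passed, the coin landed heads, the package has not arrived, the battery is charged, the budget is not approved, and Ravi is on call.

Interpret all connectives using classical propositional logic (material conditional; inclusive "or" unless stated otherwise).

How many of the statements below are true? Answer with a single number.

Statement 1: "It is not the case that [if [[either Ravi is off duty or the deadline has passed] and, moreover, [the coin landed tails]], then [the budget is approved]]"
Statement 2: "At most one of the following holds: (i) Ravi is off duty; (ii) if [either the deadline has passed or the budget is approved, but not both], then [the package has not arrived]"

1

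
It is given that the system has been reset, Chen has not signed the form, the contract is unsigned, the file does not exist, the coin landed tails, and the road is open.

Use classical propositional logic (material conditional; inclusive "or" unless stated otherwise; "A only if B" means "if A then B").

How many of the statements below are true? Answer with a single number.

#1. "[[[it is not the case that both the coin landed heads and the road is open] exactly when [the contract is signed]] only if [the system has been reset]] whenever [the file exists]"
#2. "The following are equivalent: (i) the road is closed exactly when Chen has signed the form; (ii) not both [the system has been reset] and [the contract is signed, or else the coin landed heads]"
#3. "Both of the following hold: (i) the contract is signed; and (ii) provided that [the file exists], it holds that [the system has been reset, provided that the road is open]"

Let S = "the file exists" (F), U = "the coin landed heads" (F), V = "the road is closed" (F), R = "the contract is signed" (F), P = "the system has been reset" (T), Q = "Chen has signed the form" (F).

#1: In symbols: S → (((U ↑ ¬V) ↔ R) → P)

¬V = ¬F = T
U ↑ ¬V = F ↑ T = T
(U ↑ ¬V) ↔ R = T ↔ F = F
((U ↑ ¬V) ↔ R) → P = F → T = T
S → (((U ↑ ¬V) ↔ R) → P) = F → T = T
So #1 is true.

#2: Parsed as (V ↔ Q) ↔ (P ↑ (R ∨ U))

V ↔ Q = F ↔ F = T
R ∨ U = F ∨ F = F
P ↑ (R ∨ U) = T ↑ F = T
(V ↔ Q) ↔ (P ↑ (R ∨ U)) = T ↔ T = T
So #2 is true.

#3: In symbols: R ∧ (S → (¬V → P))

¬V = ¬F = T
¬V → P = T → T = T
S → (¬V → P) = F → T = T
R ∧ (S → (¬V → P)) = F ∧ T = F
So #3 is false.

Count: 2.

2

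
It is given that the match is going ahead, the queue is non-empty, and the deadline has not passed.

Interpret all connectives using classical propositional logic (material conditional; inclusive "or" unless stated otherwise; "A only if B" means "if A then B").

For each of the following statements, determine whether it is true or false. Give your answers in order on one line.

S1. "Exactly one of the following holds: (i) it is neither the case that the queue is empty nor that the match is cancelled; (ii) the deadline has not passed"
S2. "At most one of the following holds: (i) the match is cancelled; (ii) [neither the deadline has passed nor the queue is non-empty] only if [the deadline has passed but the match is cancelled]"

Let D = "the queue is empty" (F), N = "the match is cancelled" (F), H = "the deadline has passed" (F).

S1: This is (D nor N) xor ~H.

D nor N = F nor F = T
~H = ~F = T
(D nor N) xor ~H = T xor T = F
So S1 is false.

S2: In symbols: N nand ((H nor ~D) -> (H & N))

~D = ~F = T
H nor ~D = F nor T = F
H & N = F & F = F
(H nor ~D) -> (H & N) = F -> F = T
N nand ((H nor ~D) -> (H & N)) = F nand T = T
So S2 is true.

S1 F / S2 T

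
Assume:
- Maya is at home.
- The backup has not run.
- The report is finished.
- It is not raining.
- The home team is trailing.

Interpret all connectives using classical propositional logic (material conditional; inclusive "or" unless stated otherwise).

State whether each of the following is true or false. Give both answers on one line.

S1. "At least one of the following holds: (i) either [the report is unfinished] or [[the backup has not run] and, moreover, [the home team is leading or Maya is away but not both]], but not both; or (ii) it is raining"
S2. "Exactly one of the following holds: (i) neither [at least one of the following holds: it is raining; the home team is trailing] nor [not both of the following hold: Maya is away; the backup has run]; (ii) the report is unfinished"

S1 False / S2 False

Let D = "the report is finished" (T), L = "the backup has run" (F), R = "the home team is leading" (F), G = "Maya is at home" (T), H = "it is raining" (F).

S1: Parsed as (¬D ⊕ (¬L ∧ (R ⊕ ¬G))) ∨ H

¬D = ¬T = F
¬L = ¬F = T
¬G = ¬T = F
R ⊕ ¬G = F ⊕ F = F
¬L ∧ (R ⊕ ¬G) = T ∧ F = F
¬D ⊕ (¬L ∧ (R ⊕ ¬G)) = F ⊕ F = F
(¬D ⊕ (¬L ∧ (R ⊕ ¬G))) ∨ H = F ∨ F = F
Hence S1 is false.

S2: Formalization: ((H ∨ ¬R) ↓ (¬G ↑ L)) ⊕ ¬D

¬R = ¬F = T
H ∨ ¬R = F ∨ T = T
¬G = ¬T = F
¬G ↑ L = F ↑ F = T
(H ∨ ¬R) ↓ (¬G ↑ L) = T ↓ T = F
¬D = ¬T = F
((H ∨ ¬R) ↓ (¬G ↑ L)) ⊕ ¬D = F ⊕ F = F
Hence S2 is false.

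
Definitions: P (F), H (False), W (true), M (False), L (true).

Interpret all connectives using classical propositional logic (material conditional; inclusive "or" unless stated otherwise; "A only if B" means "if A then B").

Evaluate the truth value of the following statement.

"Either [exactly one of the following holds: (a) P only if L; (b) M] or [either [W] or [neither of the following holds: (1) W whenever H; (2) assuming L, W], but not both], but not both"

The statement is false.

Values: P=False, L=True, M=False, W=True, H=False.
This is ((P -> L) xor M) xor (W xor ((H -> W) nor (L -> W))).

P -> L = False -> True = True
(P -> L) xor M = True xor False = True
H -> W = False -> True = True
L -> W = True -> True = True
(H -> W) nor (L -> W) = True nor True = False
W xor ((H -> W) nor (L -> W)) = True xor False = True
((P -> L) xor M) xor (W xor ((H -> W) nor (L -> W))) = True xor True = False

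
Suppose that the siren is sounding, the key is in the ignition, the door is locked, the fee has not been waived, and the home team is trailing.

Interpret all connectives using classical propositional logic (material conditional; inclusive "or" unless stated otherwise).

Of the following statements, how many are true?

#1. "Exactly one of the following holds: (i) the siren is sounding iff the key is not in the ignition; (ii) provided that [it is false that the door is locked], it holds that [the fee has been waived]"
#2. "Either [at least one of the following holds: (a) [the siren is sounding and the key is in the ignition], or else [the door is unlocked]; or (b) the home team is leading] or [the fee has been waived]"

2

Let P = "the siren is sounding" (T), N = "the key is in the ignition" (T), S = "the door is locked" (T), M = "the fee has been waived" (F), K = "the home team is leading" (F).

#1: Formalization: (P ↔ ¬N) ⊕ (¬S → M)

¬N = ¬T = F
P ↔ ¬N = T ↔ F = F
¬S = ¬T = F
¬S → M = F → F = T
(P ↔ ¬N) ⊕ (¬S → M) = F ⊕ T = T
So #1 is true.

#2: Parsed as (((P ∧ N) ∨ ¬S) ∨ K) ∨ M

P ∧ N = T ∧ T = T
¬S = ¬T = F
(P ∧ N) ∨ ¬S = T ∨ F = T
((P ∧ N) ∨ ¬S) ∨ K = T ∨ F = T
(((P ∧ N) ∨ ¬S) ∨ K) ∨ M = T ∨ F = T
Hence #2 is true.

Count: 2.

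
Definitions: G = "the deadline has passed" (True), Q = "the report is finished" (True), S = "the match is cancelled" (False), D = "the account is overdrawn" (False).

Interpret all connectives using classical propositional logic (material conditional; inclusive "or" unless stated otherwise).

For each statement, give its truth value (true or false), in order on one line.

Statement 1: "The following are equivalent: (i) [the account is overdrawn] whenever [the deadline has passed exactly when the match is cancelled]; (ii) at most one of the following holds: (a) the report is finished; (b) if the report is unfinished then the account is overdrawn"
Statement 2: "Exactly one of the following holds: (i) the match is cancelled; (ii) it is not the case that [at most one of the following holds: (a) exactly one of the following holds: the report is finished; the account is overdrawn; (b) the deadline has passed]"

Statement 1 false, Statement 2 true

Statement 1: Parsed as ((G iff S) -> D) iff (Q nand (not Q -> D))

G iff S = True iff False = False
(G iff S) -> D = False -> False = True
not Q = not True = False
not Q -> D = False -> False = True
Q nand (not Q -> D) = True nand True = False
((G iff S) -> D) iff (Q nand (not Q -> D)) = True iff False = False
Hence Statement 1 is false.

Statement 2: In symbols: S xor not ((Q xor D) nand G)

Q xor D = True xor False = True
(Q xor D) nand G = True nand True = False
not ((Q xor D) nand G) = not False = True
S xor not ((Q xor D) nand G) = False xor True = True
So Statement 2 is true.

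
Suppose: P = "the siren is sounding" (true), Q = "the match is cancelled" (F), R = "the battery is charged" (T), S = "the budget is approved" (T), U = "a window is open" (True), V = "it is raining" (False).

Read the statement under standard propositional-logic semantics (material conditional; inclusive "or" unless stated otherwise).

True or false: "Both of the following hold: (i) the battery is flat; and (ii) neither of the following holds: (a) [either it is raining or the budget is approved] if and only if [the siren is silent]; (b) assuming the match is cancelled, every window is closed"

False.

In symbols: ¬R ∧ (((V ∨ S) ↔ ¬P) ↓ (Q → ¬U))

¬R = ¬T = F
V ∨ S = F ∨ T = T
¬P = ¬T = F
(V ∨ S) ↔ ¬P = T ↔ F = F
¬U = ¬T = F
Q → ¬U = F → F = T
((V ∨ S) ↔ ¬P) ↓ (Q → ¬U) = F ↓ T = F
¬R ∧ (((V ∨ S) ↔ ¬P) ↓ (Q → ¬U)) = F ∧ F = F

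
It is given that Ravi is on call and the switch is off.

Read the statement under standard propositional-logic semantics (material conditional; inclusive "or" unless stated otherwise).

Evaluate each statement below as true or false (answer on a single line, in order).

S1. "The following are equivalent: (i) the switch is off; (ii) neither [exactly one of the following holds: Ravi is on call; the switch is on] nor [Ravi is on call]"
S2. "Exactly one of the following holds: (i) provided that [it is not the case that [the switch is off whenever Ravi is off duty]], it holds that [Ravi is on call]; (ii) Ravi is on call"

Let Q = "the switch is on" (False), P = "Ravi is on call" (True).

S1: In symbols: not Q iff ((P xor Q) nor P)

not Q = not False = True
P xor Q = True xor False = True
(P xor Q) nor P = True nor True = False
not Q iff ((P xor Q) nor P) = True iff False = False
So S1 is false.

S2: This is (not (not P -> not Q) -> P) xor P.

not P = not True = False
not Q = not False = True
not P -> not Q = False -> True = True
not (not P -> not Q) = not True = False
not (not P -> not Q) -> P = False -> True = True
(not (not P -> not Q) -> P) xor P = True xor True = False
So S2 is false.

S1 false; S2 false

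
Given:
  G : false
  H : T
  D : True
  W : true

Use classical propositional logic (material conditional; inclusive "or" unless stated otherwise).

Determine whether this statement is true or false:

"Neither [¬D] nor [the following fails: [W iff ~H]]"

Values: D=T, W=T, H=T.
Formalization: ¬D ↓ ¬(W ↔ ¬H)

¬D = ¬T = F
¬H = ¬T = F
W ↔ ¬H = T ↔ F = F
¬(W ↔ ¬H) = ¬F = T
¬D ↓ ¬(W ↔ ¬H) = F ↓ T = F

The statement is false.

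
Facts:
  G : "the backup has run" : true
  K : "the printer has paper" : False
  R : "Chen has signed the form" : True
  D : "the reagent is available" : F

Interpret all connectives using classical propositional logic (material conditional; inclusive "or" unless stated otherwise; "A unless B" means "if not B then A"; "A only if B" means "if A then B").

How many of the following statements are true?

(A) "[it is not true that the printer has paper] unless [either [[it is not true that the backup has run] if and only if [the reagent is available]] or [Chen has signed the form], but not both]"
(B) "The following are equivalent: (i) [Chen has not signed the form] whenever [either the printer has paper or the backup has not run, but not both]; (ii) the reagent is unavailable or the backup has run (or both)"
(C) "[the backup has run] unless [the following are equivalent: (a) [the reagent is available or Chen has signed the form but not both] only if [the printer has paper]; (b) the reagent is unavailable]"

3

(A): Formalization: ¬K ∨ ((¬G ↔ D) ⊕ R)

¬K = ¬F = T
¬G = ¬T = F
¬G ↔ D = F ↔ F = T
(¬G ↔ D) ⊕ R = T ⊕ T = F
¬K ∨ ((¬G ↔ D) ⊕ R) = T ∨ F = T
Hence (A) is true.

(B): This is ((K ⊕ ¬G) → ¬R) ↔ (¬D ∨ G).

¬G = ¬T = F
K ⊕ ¬G = F ⊕ F = F
¬R = ¬T = F
(K ⊕ ¬G) → ¬R = F → F = T
¬D = ¬F = T
¬D ∨ G = T ∨ T = T
((K ⊕ ¬G) → ¬R) ↔ (¬D ∨ G) = T ↔ T = T
So (B) is true.

(C): This is G ∨ (((D ⊕ R) → K) ↔ ¬D).

D ⊕ R = F ⊕ T = T
(D ⊕ R) → K = T → F = F
¬D = ¬F = T
((D ⊕ R) → K) ↔ ¬D = F ↔ T = F
G ∨ (((D ⊕ R) → K) ↔ ¬D) = T ∨ F = T
Thus (C) is true.

Count: 3.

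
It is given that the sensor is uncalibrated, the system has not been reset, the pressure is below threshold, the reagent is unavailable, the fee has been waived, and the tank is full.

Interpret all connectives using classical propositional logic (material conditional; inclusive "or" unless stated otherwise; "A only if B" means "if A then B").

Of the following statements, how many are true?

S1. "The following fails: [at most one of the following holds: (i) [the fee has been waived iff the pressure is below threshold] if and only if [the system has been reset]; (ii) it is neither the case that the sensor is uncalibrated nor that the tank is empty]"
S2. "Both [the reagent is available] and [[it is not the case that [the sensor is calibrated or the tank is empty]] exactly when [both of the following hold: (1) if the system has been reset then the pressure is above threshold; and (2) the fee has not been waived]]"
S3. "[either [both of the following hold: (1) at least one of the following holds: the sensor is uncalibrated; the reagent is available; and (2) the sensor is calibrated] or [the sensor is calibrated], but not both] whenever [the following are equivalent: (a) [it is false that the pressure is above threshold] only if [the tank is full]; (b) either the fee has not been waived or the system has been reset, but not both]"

1

Let U = "the fee has been waived" (T), R = "the pressure is above threshold" (F), Q = "the system has been reset" (F), P = "the sensor is calibrated" (F), V = "the tank is full" (T), S = "the reagent is available" (F).

S1: Formalization: ¬(((U ↔ ¬R) ↔ Q) ↑ (¬P ↓ ¬V))

¬R = ¬F = T
U ↔ ¬R = T ↔ T = T
(U ↔ ¬R) ↔ Q = T ↔ F = F
¬P = ¬F = T
¬V = ¬T = F
¬P ↓ ¬V = T ↓ F = F
((U ↔ ¬R) ↔ Q) ↑ (¬P ↓ ¬V) = F ↑ F = T
¬(((U ↔ ¬R) ↔ Q) ↑ (¬P ↓ ¬V)) = ¬T = F
So S1 is false.

S2: This is S ∧ (¬(P ∨ ¬V) ↔ ((Q → R) ∧ ¬U)).

¬V = ¬T = F
P ∨ ¬V = F ∨ F = F
¬(P ∨ ¬V) = ¬F = T
Q → R = F → F = T
¬U = ¬T = F
(Q → R) ∧ ¬U = T ∧ F = F
¬(P ∨ ¬V) ↔ ((Q → R) ∧ ¬U) = T ↔ F = F
S ∧ (¬(P ∨ ¬V) ↔ ((Q → R) ∧ ¬U)) = F ∧ F = F
Thus S2 is false.

S3: This is ((¬R → V) ↔ (¬U ⊕ Q)) → (((¬P ∨ S) ∧ P) ⊕ P).

¬R = ¬F = T
¬R → V = T → T = T
¬U = ¬T = F
¬U ⊕ Q = F ⊕ F = F
(¬R → V) ↔ (¬U ⊕ Q) = T ↔ F = F
¬P = ¬F = T
¬P ∨ S = T ∨ F = T
(¬P ∨ S) ∧ P = T ∧ F = F
((¬P ∨ S) ∧ P) ⊕ P = F ⊕ F = F
((¬R → V) ↔ (¬U ⊕ Q)) → (((¬P ∨ S) ∧ P) ⊕ P) = F → F = T
Hence S3 is true.

1 of the 3 statements is true (S3).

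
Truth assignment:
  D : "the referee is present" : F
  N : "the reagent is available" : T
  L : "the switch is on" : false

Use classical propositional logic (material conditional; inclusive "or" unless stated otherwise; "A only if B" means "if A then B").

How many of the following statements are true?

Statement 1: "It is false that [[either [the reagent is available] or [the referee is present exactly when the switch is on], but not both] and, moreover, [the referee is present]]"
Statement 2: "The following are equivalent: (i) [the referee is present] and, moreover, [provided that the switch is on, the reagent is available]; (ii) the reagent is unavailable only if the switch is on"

1

Statement 1: Parsed as ~((N xor (D <-> L)) & D)

D <-> L = F <-> F = T
N xor (D <-> L) = T xor T = F
(N xor (D <-> L)) & D = F & F = F
~((N xor (D <-> L)) & D) = ~F = T
Hence Statement 1 is true.

Statement 2: In symbols: (D & (L -> N)) <-> (~N -> L)

L -> N = F -> T = T
D & (L -> N) = F & T = F
~N = ~T = F
~N -> L = F -> F = T
(D & (L -> N)) <-> (~N -> L) = F <-> T = F
Thus Statement 2 is false.

1 of the 2 statements is true.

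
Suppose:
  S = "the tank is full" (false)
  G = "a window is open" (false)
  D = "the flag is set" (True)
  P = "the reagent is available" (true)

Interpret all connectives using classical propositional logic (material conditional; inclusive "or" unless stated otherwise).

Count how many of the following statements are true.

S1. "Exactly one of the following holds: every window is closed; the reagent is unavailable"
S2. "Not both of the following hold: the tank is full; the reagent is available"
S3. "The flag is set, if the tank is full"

S1: Formalization: ~G xor ~P

~G = ~F = T
~P = ~T = F
~G xor ~P = T xor F = T
Thus S1 is true.

S2: Formalization: S nand P

S nand P = F nand T = T
So S2 is true.

S3: In symbols: S -> D

S -> D = F -> T = T
Hence S3 is true.

True statements: 3.

3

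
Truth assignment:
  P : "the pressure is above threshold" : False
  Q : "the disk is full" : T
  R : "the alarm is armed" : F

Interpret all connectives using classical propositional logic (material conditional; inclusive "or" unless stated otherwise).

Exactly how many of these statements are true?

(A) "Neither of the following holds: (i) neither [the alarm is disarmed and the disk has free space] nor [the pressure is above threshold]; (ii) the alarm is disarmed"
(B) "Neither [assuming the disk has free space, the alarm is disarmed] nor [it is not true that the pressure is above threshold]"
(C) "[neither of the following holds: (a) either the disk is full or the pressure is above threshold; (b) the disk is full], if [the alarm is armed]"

(A): This is ((¬R ∧ ¬Q) ↓ P) ↓ ¬R.

¬R = ¬F = T
¬Q = ¬T = F
¬R ∧ ¬Q = T ∧ F = F
(¬R ∧ ¬Q) ↓ P = F ↓ F = T
¬R = ¬F = T
((¬R ∧ ¬Q) ↓ P) ↓ ¬R = T ↓ T = F
Hence (A) is false.

(B): Parsed as (¬Q → ¬R) ↓ ¬P

¬Q = ¬T = F
¬R = ¬F = T
¬Q → ¬R = F → T = T
¬P = ¬F = T
(¬Q → ¬R) ↓ ¬P = T ↓ T = F
Hence (B) is false.

(C): Parsed as R → ((Q ∨ P) ↓ Q)

Q ∨ P = T ∨ F = T
(Q ∨ P) ↓ Q = T ↓ T = F
R → ((Q ∨ P) ↓ Q) = F → F = T
Hence (C) is true.

Count: 1.

1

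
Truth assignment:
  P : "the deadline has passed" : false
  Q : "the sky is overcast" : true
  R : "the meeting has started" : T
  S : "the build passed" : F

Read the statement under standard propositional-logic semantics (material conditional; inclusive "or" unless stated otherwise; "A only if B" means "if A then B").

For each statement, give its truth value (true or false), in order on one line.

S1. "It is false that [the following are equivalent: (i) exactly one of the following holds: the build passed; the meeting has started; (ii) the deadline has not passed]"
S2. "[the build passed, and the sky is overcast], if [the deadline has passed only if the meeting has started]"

S1: This is ¬((S ⊕ R) ↔ ¬P).

S ⊕ R = F ⊕ T = T
¬P = ¬F = T
(S ⊕ R) ↔ ¬P = T ↔ T = T
¬((S ⊕ R) ↔ ¬P) = ¬T = F
So S1 is false.

S2: Formalization: (P → R) → (S ∧ Q)

P → R = F → T = T
S ∧ Q = F ∧ T = F
(P → R) → (S ∧ Q) = T → F = F
So S2 is false.

S1 F / S2 F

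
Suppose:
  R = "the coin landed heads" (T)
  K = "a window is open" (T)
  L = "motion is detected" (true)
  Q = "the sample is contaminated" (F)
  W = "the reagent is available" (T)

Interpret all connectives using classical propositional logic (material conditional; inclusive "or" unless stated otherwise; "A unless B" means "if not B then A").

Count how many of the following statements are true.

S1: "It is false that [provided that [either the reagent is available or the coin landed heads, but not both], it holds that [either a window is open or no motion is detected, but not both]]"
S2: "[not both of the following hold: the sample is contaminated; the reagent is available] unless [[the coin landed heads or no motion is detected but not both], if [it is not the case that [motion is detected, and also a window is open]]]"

S1: This is ~((W xor R) -> (K xor ~L)).

W xor R = T xor T = F
~L = ~T = F
K xor ~L = T xor F = T
(W xor R) -> (K xor ~L) = F -> T = T
~((W xor R) -> (K xor ~L)) = ~T = F
Thus S1 is false.

S2: This is (Q nand W) | (~(L & K) -> (R xor ~L)).

Q nand W = F nand T = T
L & K = T & T = T
~(L & K) = ~T = F
~L = ~T = F
R xor ~L = T xor F = T
~(L & K) -> (R xor ~L) = F -> T = T
(Q nand W) | (~(L & K) -> (R xor ~L)) = T | T = T
Hence S2 is true.

Count: 1.

1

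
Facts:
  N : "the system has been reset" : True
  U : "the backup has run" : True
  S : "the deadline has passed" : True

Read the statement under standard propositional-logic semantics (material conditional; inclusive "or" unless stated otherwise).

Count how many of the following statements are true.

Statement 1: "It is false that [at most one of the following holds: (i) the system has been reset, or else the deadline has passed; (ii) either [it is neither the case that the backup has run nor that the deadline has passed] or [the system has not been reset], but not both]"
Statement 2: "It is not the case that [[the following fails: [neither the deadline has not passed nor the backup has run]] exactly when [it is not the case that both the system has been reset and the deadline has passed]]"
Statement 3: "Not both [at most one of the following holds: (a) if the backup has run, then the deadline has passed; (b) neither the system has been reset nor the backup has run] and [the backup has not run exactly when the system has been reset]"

2

Statement 1: Parsed as not ((N or S) nand ((U nor S) xor not N))

N or S = True or True = True
U nor S = True nor True = False
not N = not True = False
(U nor S) xor not N = False xor False = False
(N or S) nand ((U nor S) xor not N) = True nand False = True
not ((N or S) nand ((U nor S) xor not N)) = not True = False
Thus Statement 1 is false.

Statement 2: In symbols: not (not (not S nor U) iff (N nand S))

not S = not True = False
not S nor U = False nor True = False
not (not S nor U) = not False = True
N nand S = True nand True = False
not (not S nor U) iff (N nand S) = True iff False = False
not (not (not S nor U) iff (N nand S)) = not False = True
Thus Statement 2 is true.

Statement 3: Formalization: ((U -> S) nand (N nor U)) nand (not U iff N)

U -> S = True -> True = True
N nor U = True nor True = False
(U -> S) nand (N nor U) = True nand False = True
not U = not True = False
not U iff N = False iff True = False
((U -> S) nand (N nor U)) nand (not U iff N) = True nand False = True
So Statement 3 is true.

True statements: 2 (Statement 2, Statement 3).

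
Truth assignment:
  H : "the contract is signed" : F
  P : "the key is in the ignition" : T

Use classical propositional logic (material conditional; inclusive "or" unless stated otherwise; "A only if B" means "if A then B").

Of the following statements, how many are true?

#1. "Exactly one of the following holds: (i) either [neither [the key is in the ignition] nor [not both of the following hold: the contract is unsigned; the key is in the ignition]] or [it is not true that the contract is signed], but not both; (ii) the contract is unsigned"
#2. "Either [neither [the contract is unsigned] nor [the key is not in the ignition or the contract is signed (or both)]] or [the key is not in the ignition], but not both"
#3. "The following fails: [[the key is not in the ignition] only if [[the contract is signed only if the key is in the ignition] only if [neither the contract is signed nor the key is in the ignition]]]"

0

#1: Formalization: ((P nor (not H nand P)) xor not H) xor not H

not H = not False = True
not H nand P = True nand True = False
P nor (not H nand P) = True nor False = False
not H = not False = True
(P nor (not H nand P)) xor not H = False xor True = True
not H = not False = True
((P nor (not H nand P)) xor not H) xor not H = True xor True = False
So #1 is false.

#2: This is (not H nor (not P or H)) xor not P.

not H = not False = True
not P = not True = False
not P or H = False or False = False
not H nor (not P or H) = True nor False = False
not P = not True = False
(not H nor (not P or H)) xor not P = False xor False = False
So #2 is false.

#3: Formalization: not (not P -> ((H -> P) -> (H nor P)))

not P = not True = False
H -> P = False -> True = True
H nor P = False nor True = False
(H -> P) -> (H nor P) = True -> False = False
not P -> ((H -> P) -> (H nor P)) = False -> False = True
not (not P -> ((H -> P) -> (H nor P))) = not True = False
Thus #3 is false.

True statements: 0 (none).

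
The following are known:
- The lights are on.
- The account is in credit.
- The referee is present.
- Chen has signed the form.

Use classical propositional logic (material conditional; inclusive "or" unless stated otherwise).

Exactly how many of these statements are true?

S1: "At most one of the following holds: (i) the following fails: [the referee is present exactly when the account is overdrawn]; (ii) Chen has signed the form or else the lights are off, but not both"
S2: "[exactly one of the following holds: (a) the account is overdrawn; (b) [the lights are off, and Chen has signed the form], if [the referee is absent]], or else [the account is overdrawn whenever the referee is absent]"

1

Let N = "the referee is present" (T), M = "the account is overdrawn" (F), S = "Chen has signed the form" (T), Q = "the lights are on" (T).

S1: This is ¬(N ↔ M) ↑ (S ⊕ ¬Q).

N ↔ M = T ↔ F = F
¬(N ↔ M) = ¬F = T
¬Q = ¬T = F
S ⊕ ¬Q = T ⊕ F = T
¬(N ↔ M) ↑ (S ⊕ ¬Q) = T ↑ T = F
So S1 is false.

S2: In symbols: (M ⊕ (¬N → (¬Q ∧ S))) ∨ (¬N → M)

¬N = ¬T = F
¬Q = ¬T = F
¬Q ∧ S = F ∧ T = F
¬N → (¬Q ∧ S) = F → F = T
M ⊕ (¬N → (¬Q ∧ S)) = F ⊕ T = T
¬N = ¬T = F
¬N → M = F → F = T
(M ⊕ (¬N → (¬Q ∧ S))) ∨ (¬N → M) = T ∨ T = T
Thus S2 is true.

Count: 1.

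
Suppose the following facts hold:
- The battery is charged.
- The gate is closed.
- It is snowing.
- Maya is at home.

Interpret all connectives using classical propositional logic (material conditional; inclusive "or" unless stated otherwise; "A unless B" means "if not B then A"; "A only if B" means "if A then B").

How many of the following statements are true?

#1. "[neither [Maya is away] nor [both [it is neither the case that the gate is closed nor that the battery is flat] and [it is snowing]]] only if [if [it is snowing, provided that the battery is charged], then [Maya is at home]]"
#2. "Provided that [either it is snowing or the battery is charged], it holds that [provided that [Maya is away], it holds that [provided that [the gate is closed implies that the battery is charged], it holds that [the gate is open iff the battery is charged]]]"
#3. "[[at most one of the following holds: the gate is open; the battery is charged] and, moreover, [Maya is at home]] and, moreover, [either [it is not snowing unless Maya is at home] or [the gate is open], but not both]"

3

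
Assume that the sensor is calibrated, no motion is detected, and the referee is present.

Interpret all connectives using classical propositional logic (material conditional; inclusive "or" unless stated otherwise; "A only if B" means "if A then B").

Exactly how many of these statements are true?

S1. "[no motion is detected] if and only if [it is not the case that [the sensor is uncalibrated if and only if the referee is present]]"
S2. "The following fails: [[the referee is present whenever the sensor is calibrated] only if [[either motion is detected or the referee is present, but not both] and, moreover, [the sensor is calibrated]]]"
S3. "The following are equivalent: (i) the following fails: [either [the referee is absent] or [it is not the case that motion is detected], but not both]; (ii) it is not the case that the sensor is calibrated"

2

Let Q = "motion is detected" (False), P = "the sensor is calibrated" (True), R = "the referee is present" (True).

S1: Formalization: not Q iff not (not P iff R)

not Q = not False = True
not P = not True = False
not P iff R = False iff True = False
not (not P iff R) = not False = True
not Q iff not (not P iff R) = True iff True = True
So S1 is true.

S2: Formalization: not ((P -> R) -> ((Q xor R) and P))

P -> R = True -> True = True
Q xor R = False xor True = True
(Q xor R) and P = True and True = True
(P -> R) -> ((Q xor R) and P) = True -> True = True
not ((P -> R) -> ((Q xor R) and P)) = not True = False
Thus S2 is false.

S3: In symbols: not (not R xor not Q) iff not P

not R = not True = False
not Q = not False = True
not R xor not Q = False xor True = True
not (not R xor not Q) = not True = False
not P = not True = False
not (not R xor not Q) iff not P = False iff False = True
Thus S3 is true.

2 of the 3 statements are true (S1, S3).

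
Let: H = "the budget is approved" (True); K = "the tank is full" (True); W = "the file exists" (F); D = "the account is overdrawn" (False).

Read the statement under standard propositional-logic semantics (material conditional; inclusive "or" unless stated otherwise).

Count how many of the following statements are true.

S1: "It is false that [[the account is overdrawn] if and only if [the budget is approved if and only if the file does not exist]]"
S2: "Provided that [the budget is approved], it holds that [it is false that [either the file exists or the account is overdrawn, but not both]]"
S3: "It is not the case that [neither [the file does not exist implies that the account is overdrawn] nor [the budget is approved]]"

3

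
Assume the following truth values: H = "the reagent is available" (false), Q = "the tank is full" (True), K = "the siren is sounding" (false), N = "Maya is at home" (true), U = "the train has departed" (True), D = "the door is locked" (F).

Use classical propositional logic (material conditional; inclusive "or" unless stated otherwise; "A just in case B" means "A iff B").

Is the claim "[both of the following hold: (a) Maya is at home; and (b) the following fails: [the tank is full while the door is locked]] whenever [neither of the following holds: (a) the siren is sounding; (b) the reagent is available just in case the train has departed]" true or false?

This is (K ↓ (H ↔ U)) → (N ∧ ¬(Q ∧ D)).

H ↔ U = F ↔ T = F
K ↓ (H ↔ U) = F ↓ F = T
Q ∧ D = T ∧ F = F
¬(Q ∧ D) = ¬F = T
N ∧ ¬(Q ∧ D) = T ∧ T = T
(K ↓ (H ↔ U)) → (N ∧ ¬(Q ∧ D)) = T → T = T

True.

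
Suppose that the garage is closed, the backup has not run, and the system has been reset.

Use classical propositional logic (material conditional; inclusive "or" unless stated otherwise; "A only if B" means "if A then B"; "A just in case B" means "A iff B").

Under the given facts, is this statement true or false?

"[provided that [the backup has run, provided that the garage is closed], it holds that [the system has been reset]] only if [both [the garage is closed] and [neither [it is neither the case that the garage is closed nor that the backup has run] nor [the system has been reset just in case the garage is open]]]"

True.

Let P = "the garage is closed" (True), Q = "the backup has run" (False), R = "the system has been reset" (True).
This is ((P -> Q) -> R) -> (P and ((P nor Q) nor (R iff not P))).

P -> Q = True -> False = False
(P -> Q) -> R = False -> True = True
P nor Q = True nor False = False
not P = not True = False
R iff not P = True iff False = False
(P nor Q) nor (R iff not P) = False nor False = True
P and ((P nor Q) nor (R iff not P)) = True and True = True
((P -> Q) -> R) -> (P and ((P nor Q) nor (R iff not P))) = True -> True = True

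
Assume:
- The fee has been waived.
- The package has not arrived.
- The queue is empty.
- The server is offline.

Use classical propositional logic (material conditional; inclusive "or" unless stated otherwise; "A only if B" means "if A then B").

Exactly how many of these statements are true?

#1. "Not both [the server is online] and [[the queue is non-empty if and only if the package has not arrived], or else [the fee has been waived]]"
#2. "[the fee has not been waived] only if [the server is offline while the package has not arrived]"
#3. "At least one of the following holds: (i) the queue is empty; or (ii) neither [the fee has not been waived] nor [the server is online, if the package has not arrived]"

Let S = "the server is online" (F), R = "the queue is empty" (T), Q = "the package has arrived" (F), P = "the fee has been waived" (T).

#1: Formalization: S nand ((~R <-> ~Q) | P)

~R = ~T = F
~Q = ~F = T
~R <-> ~Q = F <-> T = F
(~R <-> ~Q) | P = F | T = T
S nand ((~R <-> ~Q) | P) = F nand T = T
Thus #1 is true.

#2: Formalization: ~P -> (~S & ~Q)

~P = ~T = F
~S = ~F = T
~Q = ~F = T
~S & ~Q = T & T = T
~P -> (~S & ~Q) = F -> T = T
Hence #2 is true.

#3: In symbols: R | (~P nor (~Q -> S))

~P = ~T = F
~Q = ~F = T
~Q -> S = T -> F = F
~P nor (~Q -> S) = F nor F = T
R | (~P nor (~Q -> S)) = T | T = T
So #3 is true.

True statements: 3.

3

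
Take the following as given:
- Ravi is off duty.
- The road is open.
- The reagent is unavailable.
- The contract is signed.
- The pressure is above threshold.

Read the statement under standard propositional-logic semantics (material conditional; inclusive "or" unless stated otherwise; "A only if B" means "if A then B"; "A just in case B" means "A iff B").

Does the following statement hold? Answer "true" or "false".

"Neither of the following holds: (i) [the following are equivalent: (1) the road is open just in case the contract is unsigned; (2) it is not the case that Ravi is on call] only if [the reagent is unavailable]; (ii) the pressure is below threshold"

False.

Let M = "the road is closed" (F), Q = "the contract is signed" (T), K = "Ravi is on call" (F), V = "the reagent is available" (F), S = "the pressure is above threshold" (T).
This is (((¬M ↔ ¬Q) ↔ ¬K) → ¬V) ↓ ¬S.

¬M = ¬F = T
¬Q = ¬T = F
¬M ↔ ¬Q = T ↔ F = F
¬K = ¬F = T
(¬M ↔ ¬Q) ↔ ¬K = F ↔ T = F
¬V = ¬F = T
((¬M ↔ ¬Q) ↔ ¬K) → ¬V = F → T = T
¬S = ¬T = F
(((¬M ↔ ¬Q) ↔ ¬K) → ¬V) ↓ ¬S = T ↓ F = F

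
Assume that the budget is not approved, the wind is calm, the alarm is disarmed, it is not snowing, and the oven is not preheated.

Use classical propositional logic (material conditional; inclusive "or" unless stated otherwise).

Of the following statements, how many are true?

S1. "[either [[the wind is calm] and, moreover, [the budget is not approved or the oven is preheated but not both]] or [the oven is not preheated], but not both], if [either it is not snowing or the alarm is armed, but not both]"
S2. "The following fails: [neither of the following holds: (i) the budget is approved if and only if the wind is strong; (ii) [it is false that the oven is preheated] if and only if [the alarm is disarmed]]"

1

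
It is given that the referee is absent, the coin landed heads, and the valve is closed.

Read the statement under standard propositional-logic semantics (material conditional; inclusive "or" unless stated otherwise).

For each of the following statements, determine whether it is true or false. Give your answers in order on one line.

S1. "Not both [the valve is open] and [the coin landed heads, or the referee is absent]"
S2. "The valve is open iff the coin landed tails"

S1 true / S2 true

Let W = "the valve is open" (F), D = "the coin landed heads" (T), N = "the referee is present" (F).

S1: In symbols: W ↑ (D ∨ ¬N)

¬N = ¬F = T
D ∨ ¬N = T ∨ T = T
W ↑ (D ∨ ¬N) = F ↑ T = T
So S1 is true.

S2: In symbols: W ↔ ¬D

¬D = ¬T = F
W ↔ ¬D = F ↔ F = T
Hence S2 is true.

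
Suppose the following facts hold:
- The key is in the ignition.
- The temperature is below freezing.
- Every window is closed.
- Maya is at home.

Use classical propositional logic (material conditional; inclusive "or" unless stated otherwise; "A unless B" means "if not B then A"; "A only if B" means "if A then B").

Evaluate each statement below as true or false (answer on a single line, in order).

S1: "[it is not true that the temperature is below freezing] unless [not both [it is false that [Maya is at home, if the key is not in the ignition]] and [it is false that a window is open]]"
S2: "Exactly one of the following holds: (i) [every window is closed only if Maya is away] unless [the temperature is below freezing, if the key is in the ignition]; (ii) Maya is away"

Let W = "the temperature is below freezing" (T), P = "the key is in the ignition" (T), R = "Maya is at home" (T), Q = "a window is open" (F).

S1: This is ¬W ∨ (¬(¬P → R) ↑ ¬Q).

¬W = ¬T = F
¬P = ¬T = F
¬P → R = F → T = T
¬(¬P → R) = ¬T = F
¬Q = ¬F = T
¬(¬P → R) ↑ ¬Q = F ↑ T = T
¬W ∨ (¬(¬P → R) ↑ ¬Q) = F ∨ T = T
Hence S1 is true.

S2: This is ((¬Q → ¬R) ∨ (P → W)) ⊕ ¬R.

¬Q = ¬F = T
¬R = ¬T = F
¬Q → ¬R = T → F = F
P → W = T → T = T
(¬Q → ¬R) ∨ (P → W) = F ∨ T = T
¬R = ¬T = F
((¬Q → ¬R) ∨ (P → W)) ⊕ ¬R = T ⊕ F = T
Thus S2 is true.

S1 T; S2 T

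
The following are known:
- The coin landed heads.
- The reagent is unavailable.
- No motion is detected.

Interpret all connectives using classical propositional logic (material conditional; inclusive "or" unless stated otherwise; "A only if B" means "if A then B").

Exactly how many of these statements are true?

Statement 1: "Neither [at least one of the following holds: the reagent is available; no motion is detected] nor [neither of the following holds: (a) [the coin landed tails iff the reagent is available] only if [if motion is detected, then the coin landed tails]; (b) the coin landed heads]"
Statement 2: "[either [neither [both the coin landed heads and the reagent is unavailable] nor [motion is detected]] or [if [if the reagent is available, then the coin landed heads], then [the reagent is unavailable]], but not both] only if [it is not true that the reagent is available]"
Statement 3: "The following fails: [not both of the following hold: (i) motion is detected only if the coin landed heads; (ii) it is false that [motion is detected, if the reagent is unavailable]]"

Let K = "the reagent is available" (False), W = "motion is detected" (False), V = "the coin landed heads" (True).

Statement 1: In symbols: (K or not W) nor (((not V iff K) -> (W -> not V)) nor V)

not W = not False = True
K or not W = False or True = True
not V = not True = False
not V iff K = False iff False = True
not V = not True = False
W -> not V = False -> False = True
(not V iff K) -> (W -> not V) = True -> True = True
((not V iff K) -> (W -> not V)) nor V = True nor True = False
(K or not W) nor (((not V iff K) -> (W -> not V)) nor V) = True nor False = False
So Statement 1 is false.

Statement 2: Parsed as (((V and not K) nor W) xor ((K -> V) -> not K)) -> not K

not K = not False = True
V and not K = True and True = True
(V and not K) nor W = True nor False = False
K -> V = False -> True = True
not K = not False = True
(K -> V) -> not K = True -> True = True
((V and not K) nor W) xor ((K -> V) -> not K) = False xor True = True
not K = not False = True
(((V and not K) nor W) xor ((K -> V) -> not K)) -> not K = True -> True = True
Hence Statement 2 is true.

Statement 3: In symbols: not ((W -> V) nand not (not K -> W))

W -> V = False -> True = True
not K = not False = True
not K -> W = True -> False = False
not (not K -> W) = not False = True
(W -> V) nand not (not K -> W) = True nand True = False
not ((W -> V) nand not (not K -> W)) = not False = True
So Statement 3 is true.

Count: 2.

2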